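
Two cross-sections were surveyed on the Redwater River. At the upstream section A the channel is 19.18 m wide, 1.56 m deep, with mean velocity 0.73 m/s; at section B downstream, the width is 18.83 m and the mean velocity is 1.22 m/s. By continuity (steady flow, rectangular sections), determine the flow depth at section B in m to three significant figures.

Q = A₁V₁ = (19.18×1.56) × 0.73 = 21.84 m³/s
d₂ = Q/(b₂ V₂) = 21.84/(18.83×1.22) = 0.9508 m

0.951 m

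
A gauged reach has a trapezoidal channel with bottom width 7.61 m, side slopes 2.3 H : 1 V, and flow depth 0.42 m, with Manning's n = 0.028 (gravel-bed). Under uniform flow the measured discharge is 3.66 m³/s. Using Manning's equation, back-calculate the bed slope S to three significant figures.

A = (b + z·y)·y = (7.61 + 2.3×0.42)×0.42 = 3.602 m²
P = b + 2y√(1+z²) = 7.61 + 2×0.42×√(1+2.3²) = 9.717 m
R = A/P = 3.602/9.717 = 0.3707 m
S = (Q·n / (1·A·R^(2/3)))² = (3.66×0.028 / (1×3.602×0.5160))² = 0.003040

0.00304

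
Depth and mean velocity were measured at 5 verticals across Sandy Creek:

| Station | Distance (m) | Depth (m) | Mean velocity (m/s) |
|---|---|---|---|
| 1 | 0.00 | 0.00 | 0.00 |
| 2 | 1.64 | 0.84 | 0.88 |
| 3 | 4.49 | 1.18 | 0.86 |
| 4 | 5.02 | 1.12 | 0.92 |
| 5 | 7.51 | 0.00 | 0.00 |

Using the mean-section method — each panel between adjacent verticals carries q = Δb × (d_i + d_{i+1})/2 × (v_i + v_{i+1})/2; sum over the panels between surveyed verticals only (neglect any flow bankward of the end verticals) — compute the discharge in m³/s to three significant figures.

Panel 1-2: Δb = 1.64 m, d̄ = (0.00+0.84)/2 = 0.42, v̄ = (0.00+0.88)/2 = 0.44 → q = 1.64×0.42×0.44 = 0.3031 m³/s
Panel 2-3: Δb = 2.85 m, d̄ = (0.84+1.18)/2 = 1.01, v̄ = (0.88+0.86)/2 = 0.87 → q = 2.85×1.01×0.87 = 2.504 m³/s
Panel 3-4: Δb = 0.53 m, d̄ = (1.18+1.12)/2 = 1.15, v̄ = (0.86+0.92)/2 = 0.89 → q = 0.53×1.15×0.89 = 0.5425 m³/s
Panel 4-5: Δb = 2.49 m, d̄ = (1.12+0.00)/2 = 0.56, v̄ = (0.92+0.00)/2 = 0.46 → q = 2.49×0.56×0.46 = 0.6414 m³/s
Q = Σ q = 3.991 m³/s

3.99 m³/s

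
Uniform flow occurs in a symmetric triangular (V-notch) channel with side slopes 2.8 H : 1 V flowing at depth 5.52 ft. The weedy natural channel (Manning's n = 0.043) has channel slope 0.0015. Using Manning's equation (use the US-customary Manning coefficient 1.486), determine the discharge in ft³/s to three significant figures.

216 ft³/s

A = z·y² = 2.8×5.52² = 85.32 ft²
P = 2y√(1+z²) = 2×5.52×√(1+2.8²) = 32.82 ft
R = A/P = 85.32/32.82 = 2.599 ft
Q = (1.486/n)·A·R^(2/3)·S^(1/2) = (1.486/0.043) × 85.32 × 2.599^(2/3) × 0.0015^(1/2) = 215.9 ft³/s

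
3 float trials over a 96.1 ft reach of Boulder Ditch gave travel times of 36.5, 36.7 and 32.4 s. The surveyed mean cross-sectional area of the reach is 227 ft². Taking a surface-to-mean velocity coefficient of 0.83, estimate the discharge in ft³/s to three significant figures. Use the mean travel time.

514 ft³/s

t̄ = (36.5 + 36.7 + 32.4) / 3 = 35.2 s
v_surface = L / t̄ = 96.1 / 35.2 = 2.730 ft/s
v_mean = 0.83 × 2.730 = 2.266 ft/s
Q = A × v_mean = 227 × 2.266 = 514.4 ft³/s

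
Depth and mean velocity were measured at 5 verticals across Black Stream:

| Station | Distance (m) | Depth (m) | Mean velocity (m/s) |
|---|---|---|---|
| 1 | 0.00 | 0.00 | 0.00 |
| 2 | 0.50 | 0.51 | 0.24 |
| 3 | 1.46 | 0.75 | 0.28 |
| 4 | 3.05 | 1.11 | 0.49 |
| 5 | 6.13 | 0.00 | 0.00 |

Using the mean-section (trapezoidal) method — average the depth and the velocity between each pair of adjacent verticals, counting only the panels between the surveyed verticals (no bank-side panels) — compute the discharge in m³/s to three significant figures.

Panel 1-2: Δb = 0.5 m, d̄ = (0.00+0.51)/2 = 0.255, v̄ = (0.00+0.24)/2 = 0.12 → q = 0.5×0.255×0.12 = 0.01530 m³/s
Panel 2-3: Δb = 0.96 m, d̄ = (0.51+0.75)/2 = 0.63, v̄ = (0.24+0.28)/2 = 0.26 → q = 0.96×0.63×0.26 = 0.1572 m³/s
Panel 3-4: Δb = 1.59 m, d̄ = (0.75+1.11)/2 = 0.93, v̄ = (0.28+0.49)/2 = 0.385 → q = 1.59×0.93×0.385 = 0.5693 m³/s
Panel 4-5: Δb = 3.08 m, d̄ = (1.11+0.00)/2 = 0.555, v̄ = (0.49+0.00)/2 = 0.245 → q = 3.08×0.555×0.245 = 0.4188 m³/s
Q = Σ q = 1.161 m³/s

1.16 m³/s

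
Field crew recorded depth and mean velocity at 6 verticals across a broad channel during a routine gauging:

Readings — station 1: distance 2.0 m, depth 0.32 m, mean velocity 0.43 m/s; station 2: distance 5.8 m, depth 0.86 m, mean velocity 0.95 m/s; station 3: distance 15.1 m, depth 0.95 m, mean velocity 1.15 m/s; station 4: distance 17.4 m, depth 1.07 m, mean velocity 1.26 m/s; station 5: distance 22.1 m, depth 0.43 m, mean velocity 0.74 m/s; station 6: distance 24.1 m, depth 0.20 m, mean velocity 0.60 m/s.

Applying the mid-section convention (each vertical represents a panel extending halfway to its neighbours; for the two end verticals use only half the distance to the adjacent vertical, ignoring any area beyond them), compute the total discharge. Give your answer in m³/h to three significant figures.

w_1 = (5.8 − 2.0)/2 = 1.9 m; q_1 = 0.43 × 0.32 × 1.9 = 0.2614 m³/s
w_2 = (15.1 − 2.0)/2 = 6.55 m; q_2 = 0.95 × 0.86 × 6.55 = 5.351 m³/s
w_3 = (17.4 − 5.8)/2 = 5.8 m; q_3 = 1.15 × 0.95 × 5.8 = 6.337 m³/s
w_4 = (22.1 − 15.1)/2 = 3.5 m; q_4 = 1.26 × 1.07 × 3.5 = 4.719 m³/s
w_5 = (24.1 − 17.4)/2 = 3.35 m; q_5 = 0.74 × 0.43 × 3.35 = 1.066 m³/s
w_6 = (24.1 − 22.1)/2 = 1 m; q_6 = 0.60 × 0.20 × 1 = 0.1200 m³/s
Q = Σ qᵢ = 17.85 m³/s
= 17.85 × 3600 = 64270 m³/h

64300 m³/h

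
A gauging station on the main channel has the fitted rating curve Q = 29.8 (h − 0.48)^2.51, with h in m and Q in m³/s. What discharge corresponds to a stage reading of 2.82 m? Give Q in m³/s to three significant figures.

Q = 29.8 × (2.82 − 0.48)^2.51 = 29.8 × 2.34^2.51 = 251.7 m³/s

252 m³/s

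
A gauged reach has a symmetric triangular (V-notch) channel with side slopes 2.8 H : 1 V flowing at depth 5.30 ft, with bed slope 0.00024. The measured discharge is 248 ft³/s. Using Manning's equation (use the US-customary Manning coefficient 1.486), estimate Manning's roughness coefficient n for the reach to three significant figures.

A = z·y² = 2.8×5.30² = 78.65 ft²
P = 2y√(1+z²) = 2×5.30×√(1+2.8²) = 31.52 ft
R = A/P = 78.65/31.52 = 2.496 ft
n = (1.486/Q)·A·R^(2/3)·S^(1/2) = (1.486/248) × 78.65 × 1.840 × 0.01549 = 0.01343

0.0134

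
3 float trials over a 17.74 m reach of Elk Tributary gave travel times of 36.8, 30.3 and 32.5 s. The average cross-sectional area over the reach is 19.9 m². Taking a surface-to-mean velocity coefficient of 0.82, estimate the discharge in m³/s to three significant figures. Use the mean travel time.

t̄ = (36.8 + 30.3 + 32.5) / 3 = 33.2 s
v_surface = L / t̄ = 17.74 / 33.2 = 0.5343 m/s
v_mean = 0.82 × 0.5343 = 0.4382 m/s
Q = A × v_mean = 19.9 × 0.4382 = 8.719 m³/s

8.72 m³/s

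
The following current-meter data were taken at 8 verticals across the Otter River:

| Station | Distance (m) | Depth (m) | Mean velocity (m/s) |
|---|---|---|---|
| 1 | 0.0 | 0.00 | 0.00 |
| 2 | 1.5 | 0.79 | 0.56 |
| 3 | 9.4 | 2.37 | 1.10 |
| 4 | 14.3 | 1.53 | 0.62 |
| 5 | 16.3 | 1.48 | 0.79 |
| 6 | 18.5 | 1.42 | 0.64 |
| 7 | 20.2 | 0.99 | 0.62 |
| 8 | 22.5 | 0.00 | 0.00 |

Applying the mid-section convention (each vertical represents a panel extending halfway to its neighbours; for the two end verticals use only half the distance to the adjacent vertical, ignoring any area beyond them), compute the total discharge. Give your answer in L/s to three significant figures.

27500 L/s

w_2 = (9.4 − 0.0)/2 = 4.7 m; q_2 = 0.56 × 0.79 × 4.7 = 2.079 m³/s
w_3 = (14.3 − 1.5)/2 = 6.4 m; q_3 = 1.10 × 2.37 × 6.4 = 16.68 m³/s
w_4 = (16.3 − 9.4)/2 = 3.45 m; q_4 = 0.62 × 1.53 × 3.45 = 3.273 m³/s
w_5 = (18.5 − 14.3)/2 = 2.1 m; q_5 = 0.79 × 1.48 × 2.1 = 2.455 m³/s
w_6 = (20.2 − 16.3)/2 = 1.95 m; q_6 = 0.64 × 1.42 × 1.95 = 1.772 m³/s
w_7 = (22.5 − 18.5)/2 = 2 m; q_7 = 0.62 × 0.99 × 2 = 1.228 m³/s
Stations 1, 8 contribute zero (depth or velocity is 0).
Q = Σ qᵢ = 27.49 m³/s
= 27.49 × 1000 = 27490 L/s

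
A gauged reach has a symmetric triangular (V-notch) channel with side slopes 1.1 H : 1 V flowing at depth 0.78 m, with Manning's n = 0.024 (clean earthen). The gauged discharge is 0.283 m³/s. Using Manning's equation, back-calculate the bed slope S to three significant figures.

A = z·y² = 1.1×0.78² = 0.6692 m²
P = 2y√(1+z²) = 2×0.78×√(1+1.1²) = 2.319 m
R = A/P = 0.6692/2.319 = 0.2886 m
S = (Q·n / (1·A·R^(2/3)))² = (0.283×0.024 / (1×0.6692×0.4367))² = 0.0005401

0.000540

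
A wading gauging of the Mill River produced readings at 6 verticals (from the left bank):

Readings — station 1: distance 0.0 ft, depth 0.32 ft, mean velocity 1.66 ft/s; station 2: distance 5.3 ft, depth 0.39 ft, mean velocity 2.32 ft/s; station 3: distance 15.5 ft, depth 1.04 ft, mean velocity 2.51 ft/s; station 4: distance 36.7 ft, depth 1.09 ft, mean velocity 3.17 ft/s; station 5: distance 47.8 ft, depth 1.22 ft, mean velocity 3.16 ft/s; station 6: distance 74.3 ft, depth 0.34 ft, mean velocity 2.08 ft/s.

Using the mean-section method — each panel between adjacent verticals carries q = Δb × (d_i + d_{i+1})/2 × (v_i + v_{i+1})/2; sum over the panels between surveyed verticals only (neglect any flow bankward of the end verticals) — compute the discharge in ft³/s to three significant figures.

Panel 1-2: Δb = 5.3 ft, d̄ = (0.32+0.39)/2 = 0.355, v̄ = (1.66+2.32)/2 = 1.99 → q = 5.3×0.355×1.99 = 3.744 ft³/s
Panel 2-3: Δb = 10.2 ft, d̄ = (0.39+1.04)/2 = 0.715, v̄ = (2.32+2.51)/2 = 2.415 → q = 10.2×0.715×2.415 = 17.61 ft³/s
Panel 3-4: Δb = 21.2 ft, d̄ = (1.04+1.09)/2 = 1.065, v̄ = (2.51+3.17)/2 = 2.84 → q = 21.2×1.065×2.84 = 64.12 ft³/s
Panel 4-5: Δb = 11.1 ft, d̄ = (1.09+1.22)/2 = 1.155, v̄ = (3.17+3.16)/2 = 3.165 → q = 11.1×1.155×3.165 = 40.58 ft³/s
Panel 5-6: Δb = 26.5 ft, d̄ = (1.22+0.34)/2 = 0.78, v̄ = (3.16+2.08)/2 = 2.62 → q = 26.5×0.78×2.62 = 54.16 ft³/s
Q = Σ q = 180.2 ft³/s

180 ft³/s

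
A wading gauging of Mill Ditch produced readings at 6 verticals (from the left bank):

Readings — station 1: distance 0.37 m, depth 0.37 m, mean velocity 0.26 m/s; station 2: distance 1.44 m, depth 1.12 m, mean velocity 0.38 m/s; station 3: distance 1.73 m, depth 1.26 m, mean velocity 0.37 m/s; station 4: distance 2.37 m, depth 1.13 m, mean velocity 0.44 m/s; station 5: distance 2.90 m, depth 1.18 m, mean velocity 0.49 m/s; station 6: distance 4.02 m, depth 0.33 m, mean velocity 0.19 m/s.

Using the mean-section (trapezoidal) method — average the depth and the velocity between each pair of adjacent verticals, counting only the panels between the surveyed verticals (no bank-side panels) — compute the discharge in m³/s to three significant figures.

Panel 1-2: Δb = 1.07 m, d̄ = (0.37+1.12)/2 = 0.745, v̄ = (0.26+0.38)/2 = 0.32 → q = 1.07×0.745×0.32 = 0.2551 m³/s
Panel 2-3: Δb = 0.29 m, d̄ = (1.12+1.26)/2 = 1.19, v̄ = (0.38+0.37)/2 = 0.375 → q = 0.29×1.19×0.375 = 0.1294 m³/s
Panel 3-4: Δb = 0.64 m, d̄ = (1.26+1.13)/2 = 1.195, v̄ = (0.37+0.44)/2 = 0.405 → q = 0.64×1.195×0.405 = 0.3097 m³/s
Panel 4-5: Δb = 0.53 m, d̄ = (1.13+1.18)/2 = 1.155, v̄ = (0.44+0.49)/2 = 0.465 → q = 0.53×1.155×0.465 = 0.2846 m³/s
Panel 5-6: Δb = 1.12 m, d̄ = (1.18+0.33)/2 = 0.755, v̄ = (0.49+0.19)/2 = 0.34 → q = 1.12×0.755×0.34 = 0.2875 m³/s
Q = Σ q = 1.266 m³/s

1.27 m³/s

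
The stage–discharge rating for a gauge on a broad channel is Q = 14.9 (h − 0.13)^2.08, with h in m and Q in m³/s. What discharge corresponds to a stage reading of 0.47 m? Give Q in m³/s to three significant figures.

Q = 14.9 × (0.47 − 0.13)^2.08 = 14.9 × 0.34^2.08 = 1.580 m³/s

1.58 m³/s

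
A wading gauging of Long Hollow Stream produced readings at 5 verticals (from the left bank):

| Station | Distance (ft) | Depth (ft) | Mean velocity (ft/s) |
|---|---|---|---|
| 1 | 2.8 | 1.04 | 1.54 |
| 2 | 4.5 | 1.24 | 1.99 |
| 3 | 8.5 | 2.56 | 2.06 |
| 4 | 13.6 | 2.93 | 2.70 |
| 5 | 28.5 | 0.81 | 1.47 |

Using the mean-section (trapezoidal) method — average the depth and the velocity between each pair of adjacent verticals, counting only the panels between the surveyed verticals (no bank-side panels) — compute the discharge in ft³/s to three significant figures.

Panel 1-2: Δb = 1.7 ft, d̄ = (1.04+1.24)/2 = 1.14, v̄ = (1.54+1.99)/2 = 1.765 → q = 1.7×1.14×1.765 = 3.421 ft³/s
Panel 2-3: Δb = 4 ft, d̄ = (1.24+2.56)/2 = 1.9, v̄ = (1.99+2.06)/2 = 2.025 → q = 4×1.9×2.025 = 15.39 ft³/s
Panel 3-4: Δb = 5.1 ft, d̄ = (2.56+2.93)/2 = 2.745, v̄ = (2.06+2.70)/2 = 2.38 → q = 5.1×2.745×2.38 = 33.32 ft³/s
Panel 4-5: Δb = 14.9 ft, d̄ = (2.93+0.81)/2 = 1.87, v̄ = (2.70+1.47)/2 = 2.085 → q = 14.9×1.87×2.085 = 58.09 ft³/s
Q = Σ q = 110.2 ft³/s

110 ft³/s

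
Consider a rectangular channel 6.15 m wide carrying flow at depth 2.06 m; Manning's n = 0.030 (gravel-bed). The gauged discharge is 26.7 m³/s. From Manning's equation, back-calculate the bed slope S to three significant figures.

A = b·y = 6.15 × 2.06 = 12.67 m²
P = b + 2y = 6.15 + 2×2.06 = 10.27 m
R = A/P = 12.67/10.27 = 1.234 m
S = (Q·n / (1·A·R^(2/3)))² = (26.7×0.030 / (1×12.67×1.150))² = 0.003021

0.00302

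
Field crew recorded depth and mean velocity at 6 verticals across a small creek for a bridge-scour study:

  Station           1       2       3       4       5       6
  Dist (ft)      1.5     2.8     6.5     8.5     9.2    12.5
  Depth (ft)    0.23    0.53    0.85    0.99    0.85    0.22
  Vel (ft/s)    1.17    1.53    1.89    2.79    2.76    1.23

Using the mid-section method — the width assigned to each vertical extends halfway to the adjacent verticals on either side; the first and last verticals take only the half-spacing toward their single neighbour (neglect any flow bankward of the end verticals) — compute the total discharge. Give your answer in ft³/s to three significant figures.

w_1 = (2.8 − 1.5)/2 = 0.65 ft; q_1 = 1.17 × 0.23 × 0.65 = 0.1749 ft³/s
w_2 = (6.5 − 1.5)/2 = 2.5 ft; q_2 = 1.53 × 0.53 × 2.5 = 2.027 ft³/s
w_3 = (8.5 − 2.8)/2 = 2.85 ft; q_3 = 1.89 × 0.85 × 2.85 = 4.579 ft³/s
w_4 = (9.2 − 6.5)/2 = 1.35 ft; q_4 = 2.79 × 0.99 × 1.35 = 3.729 ft³/s
w_5 = (12.5 − 8.5)/2 = 2 ft; q_5 = 2.76 × 0.85 × 2 = 4.692 ft³/s
w_6 = (12.5 − 9.2)/2 = 1.65 ft; q_6 = 1.23 × 0.22 × 1.65 = 0.4465 ft³/s
Q = Σ qᵢ = 15.65 ft³/s

15.6 ft³/s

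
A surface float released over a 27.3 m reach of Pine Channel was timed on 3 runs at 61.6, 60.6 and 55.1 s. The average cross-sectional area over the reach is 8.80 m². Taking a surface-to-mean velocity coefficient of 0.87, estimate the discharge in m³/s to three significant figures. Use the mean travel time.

3.54 m³/s

t̄ = (61.6 + 60.6 + 55.1) / 3 = 59.1 s
v_surface = L / t̄ = 27.3 / 59.1 = 0.4619 m/s
v_mean = 0.87 × 0.4619 = 0.4019 m/s
Q = A × v_mean = 8.80 × 0.4019 = 3.537 m³/s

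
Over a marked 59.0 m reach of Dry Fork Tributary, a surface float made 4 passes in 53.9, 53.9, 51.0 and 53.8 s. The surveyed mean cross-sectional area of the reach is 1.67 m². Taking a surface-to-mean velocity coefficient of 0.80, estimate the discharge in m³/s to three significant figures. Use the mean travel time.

1.48 m³/s

t̄ = (53.9 + 53.9 + 51.0 + 53.8) / 4 = 53.15 s
v_surface = L / t̄ = 59.0 / 53.15 = 1.110 m/s
v_mean = 0.80 × 1.110 = 0.8881 m/s
Q = A × v_mean = 1.67 × 0.8881 = 1.483 m³/s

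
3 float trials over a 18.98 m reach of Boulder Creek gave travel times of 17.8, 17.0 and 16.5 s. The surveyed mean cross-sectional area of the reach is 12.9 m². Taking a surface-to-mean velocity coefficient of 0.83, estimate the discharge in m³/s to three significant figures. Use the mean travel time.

11.9 m³/s

t̄ = (17.8 + 17.0 + 16.5) / 3 = 17.1 s
v_surface = L / t̄ = 18.98 / 17.1 = 1.110 m/s
v_mean = 0.83 × 1.110 = 0.9213 m/s
Q = A × v_mean = 12.9 × 0.9213 = 11.88 m³/s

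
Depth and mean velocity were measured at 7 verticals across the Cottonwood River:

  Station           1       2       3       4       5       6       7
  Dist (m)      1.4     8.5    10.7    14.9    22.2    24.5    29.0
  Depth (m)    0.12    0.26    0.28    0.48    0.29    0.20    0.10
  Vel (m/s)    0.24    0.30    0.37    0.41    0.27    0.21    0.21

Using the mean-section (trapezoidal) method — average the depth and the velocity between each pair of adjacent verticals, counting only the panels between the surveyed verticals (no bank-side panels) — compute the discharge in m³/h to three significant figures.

8710 m³/h

Panel 1-2: Δb = 7.1 m, d̄ = (0.12+0.26)/2 = 0.19, v̄ = (0.24+0.30)/2 = 0.27 → q = 7.1×0.19×0.27 = 0.3642 m³/s
Panel 2-3: Δb = 2.2 m, d̄ = (0.26+0.28)/2 = 0.27, v̄ = (0.30+0.37)/2 = 0.335 → q = 2.2×0.27×0.335 = 0.1990 m³/s
Panel 3-4: Δb = 4.2 m, d̄ = (0.28+0.48)/2 = 0.38, v̄ = (0.37+0.41)/2 = 0.39 → q = 4.2×0.38×0.39 = 0.6224 m³/s
Panel 4-5: Δb = 7.3 m, d̄ = (0.48+0.29)/2 = 0.385, v̄ = (0.41+0.27)/2 = 0.34 → q = 7.3×0.385×0.34 = 0.9556 m³/s
Panel 5-6: Δb = 2.3 m, d̄ = (0.29+0.20)/2 = 0.245, v̄ = (0.27+0.21)/2 = 0.24 → q = 2.3×0.245×0.24 = 0.1352 m³/s
Panel 6-7: Δb = 4.5 m, d̄ = (0.20+0.10)/2 = 0.15, v̄ = (0.21+0.21)/2 = 0.21 → q = 4.5×0.15×0.21 = 0.1418 m³/s
Q = Σ q = 2.418 m³/s
= 2.418 × 3600 = 8706 m³/h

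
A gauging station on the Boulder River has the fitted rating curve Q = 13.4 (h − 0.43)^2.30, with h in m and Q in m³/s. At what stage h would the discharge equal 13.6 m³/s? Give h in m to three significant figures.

h − h₀ = (Q/C)^(1/b) = (13.6/13.4)^(1/2.30) = 1.006 m
h = 0.43 + 1.006 = 1.436 m

1.44 m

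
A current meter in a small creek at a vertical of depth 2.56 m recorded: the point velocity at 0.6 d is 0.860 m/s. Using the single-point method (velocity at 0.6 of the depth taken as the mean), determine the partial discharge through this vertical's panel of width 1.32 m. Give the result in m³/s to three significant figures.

2.91 m³/s

v̄ = v₀.₆ = 0.860 m/s
q = v̄ × d × w = 0.8600 × 2.56 × 1.32 = 2.906 m³/s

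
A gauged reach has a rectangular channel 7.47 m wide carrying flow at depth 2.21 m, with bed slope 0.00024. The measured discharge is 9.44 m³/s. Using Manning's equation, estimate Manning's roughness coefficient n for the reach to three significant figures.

A = b·y = 7.47 × 2.21 = 16.51 m²
P = b + 2y = 7.47 + 2×2.21 = 11.89 m
R = A/P = 16.51/11.89 = 1.388 m
n = (1/Q)·A·R^(2/3)·S^(1/2) = (1/9.44) × 16.51 × 1.245 × 0.01549 = 0.03372

0.0337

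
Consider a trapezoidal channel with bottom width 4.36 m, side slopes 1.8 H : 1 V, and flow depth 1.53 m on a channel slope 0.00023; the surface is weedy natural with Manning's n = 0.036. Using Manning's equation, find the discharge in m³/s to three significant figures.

4.65 m³/s

A = (b + z·y)·y = (4.36 + 1.8×1.53)×1.53 = 10.88 m²
P = b + 2y√(1+z²) = 4.36 + 2×1.53×√(1+1.8²) = 10.66 m
R = A/P = 10.88/10.66 = 1.021 m
Q = (1/n)·A·R^(2/3)·S^(1/2) = (1/0.036) × 10.88 × 1.021^(2/3) × 0.00023^(1/2) = 4.649 m³/s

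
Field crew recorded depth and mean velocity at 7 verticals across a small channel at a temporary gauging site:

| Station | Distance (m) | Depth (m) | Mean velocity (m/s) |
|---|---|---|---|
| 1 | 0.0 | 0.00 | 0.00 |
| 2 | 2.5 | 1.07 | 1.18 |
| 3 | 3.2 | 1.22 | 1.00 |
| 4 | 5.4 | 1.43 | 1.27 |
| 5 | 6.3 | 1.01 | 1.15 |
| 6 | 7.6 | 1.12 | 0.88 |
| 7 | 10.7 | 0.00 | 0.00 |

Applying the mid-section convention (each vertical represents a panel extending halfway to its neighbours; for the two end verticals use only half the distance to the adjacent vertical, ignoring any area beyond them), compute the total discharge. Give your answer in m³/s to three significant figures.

w_2 = (3.2 − 0.0)/2 = 1.6 m; q_2 = 1.18 × 1.07 × 1.6 = 2.020 m³/s
w_3 = (5.4 − 2.5)/2 = 1.45 m; q_3 = 1.00 × 1.22 × 1.45 = 1.769 m³/s
w_4 = (6.3 − 3.2)/2 = 1.55 m; q_4 = 1.27 × 1.43 × 1.55 = 2.815 m³/s
w_5 = (7.6 − 5.4)/2 = 1.1 m; q_5 = 1.15 × 1.01 × 1.1 = 1.278 m³/s
w_6 = (10.7 − 6.3)/2 = 2.2 m; q_6 = 0.88 × 1.12 × 2.2 = 2.168 m³/s
Stations 1, 7 contribute zero (depth or velocity is 0).
Q = Σ qᵢ = 10.05 m³/s

10.1 m³/s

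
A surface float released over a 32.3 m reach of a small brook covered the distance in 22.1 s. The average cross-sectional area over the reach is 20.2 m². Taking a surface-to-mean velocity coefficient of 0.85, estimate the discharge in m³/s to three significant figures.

v_surface = L / t̄ = 32.3 / 22.1 = 1.462 m/s
v_mean = 0.85 × 1.462 = 1.242 m/s
Q = A × v_mean = 20.2 × 1.242 = 25.09 m³/s

25.1 m³/s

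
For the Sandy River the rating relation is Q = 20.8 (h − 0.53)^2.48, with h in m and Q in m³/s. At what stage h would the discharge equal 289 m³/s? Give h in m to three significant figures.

3.42 m

h − h₀ = (Q/C)^(1/b) = (289/20.8)^(1/2.48) = 2.889 m
h = 0.53 + 2.889 = 3.419 m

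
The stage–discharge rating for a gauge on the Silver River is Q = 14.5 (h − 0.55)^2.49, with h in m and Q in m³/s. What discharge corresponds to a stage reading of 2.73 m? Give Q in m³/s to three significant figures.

Q = 14.5 × (2.73 − 0.55)^2.49 = 14.5 × 2.18^2.49 = 101.0 m³/s

101 m³/s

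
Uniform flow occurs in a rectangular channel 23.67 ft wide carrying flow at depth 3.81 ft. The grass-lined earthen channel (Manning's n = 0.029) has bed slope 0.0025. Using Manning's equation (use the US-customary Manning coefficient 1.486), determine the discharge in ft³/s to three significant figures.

A = b·y = 23.67 × 3.81 = 90.18 ft²
P = b + 2y = 23.67 + 2×3.81 = 31.29 ft
R = A/P = 90.18/31.29 = 2.882 ft
Q = (1.486/n)·A·R^(2/3)·S^(1/2) = (1.486/0.029) × 90.18 × 2.882^(2/3) × 0.0025^(1/2) = 467.9 ft³/s

468 ft³/s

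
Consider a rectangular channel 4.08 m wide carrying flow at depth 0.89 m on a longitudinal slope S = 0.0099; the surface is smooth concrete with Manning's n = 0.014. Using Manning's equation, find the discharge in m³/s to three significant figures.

18.8 m³/s

A = b·y = 4.08 × 0.89 = 3.631 m²
P = b + 2y = 4.08 + 2×0.89 = 5.860 m
R = A/P = 3.631/5.860 = 0.6197 m
Q = (1/n)·A·R^(2/3)·S^(1/2) = (1/0.014) × 3.631 × 0.6197^(2/3) × 0.0099^(1/2) = 18.76 m³/s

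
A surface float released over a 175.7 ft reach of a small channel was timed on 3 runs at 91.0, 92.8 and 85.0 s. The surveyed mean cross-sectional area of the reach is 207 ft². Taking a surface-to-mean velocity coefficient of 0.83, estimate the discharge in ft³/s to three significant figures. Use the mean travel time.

337 ft³/s

t̄ = (91.0 + 92.8 + 85.0) / 3 = 89.6 s
v_surface = L / t̄ = 175.7 / 89.6 = 1.961 ft/s
v_mean = 0.83 × 1.961 = 1.628 ft/s
Q = A × v_mean = 207 × 1.628 = 336.9 ft³/s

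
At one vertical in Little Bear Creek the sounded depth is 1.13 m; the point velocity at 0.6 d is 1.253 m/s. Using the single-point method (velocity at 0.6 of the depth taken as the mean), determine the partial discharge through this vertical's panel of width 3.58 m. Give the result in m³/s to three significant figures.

v̄ = v₀.₆ = 1.253 m/s
q = v̄ × d × w = 1.253 × 1.13 × 3.58 = 5.069 m³/s

5.07 m³/s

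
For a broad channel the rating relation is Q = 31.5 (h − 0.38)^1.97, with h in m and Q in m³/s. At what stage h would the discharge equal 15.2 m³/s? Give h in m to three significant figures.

1.07 m

h − h₀ = (Q/C)^(1/b) = (15.2/31.5)^(1/1.97) = 0.6908 m
h = 0.38 + 0.6908 = 1.071 m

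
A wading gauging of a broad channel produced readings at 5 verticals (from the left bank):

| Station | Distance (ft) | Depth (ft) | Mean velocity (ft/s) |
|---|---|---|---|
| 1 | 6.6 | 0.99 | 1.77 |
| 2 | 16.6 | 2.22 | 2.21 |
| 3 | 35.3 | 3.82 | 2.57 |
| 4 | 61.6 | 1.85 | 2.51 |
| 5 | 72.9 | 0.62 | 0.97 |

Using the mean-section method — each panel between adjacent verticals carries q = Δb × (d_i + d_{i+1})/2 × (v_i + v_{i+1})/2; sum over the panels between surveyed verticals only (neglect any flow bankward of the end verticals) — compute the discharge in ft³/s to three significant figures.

381 ft³/s

Panel 1-2: Δb = 10 ft, d̄ = (0.99+2.22)/2 = 1.605, v̄ = (1.77+2.21)/2 = 1.99 → q = 10×1.605×1.99 = 31.94 ft³/s
Panel 2-3: Δb = 18.7 ft, d̄ = (2.22+3.82)/2 = 3.02, v̄ = (2.21+2.57)/2 = 2.39 → q = 18.7×3.02×2.39 = 135.0 ft³/s
Panel 3-4: Δb = 26.3 ft, d̄ = (3.82+1.85)/2 = 2.835, v̄ = (2.57+2.51)/2 = 2.54 → q = 26.3×2.835×2.54 = 189.4 ft³/s
Panel 4-5: Δb = 11.3 ft, d̄ = (1.85+0.62)/2 = 1.235, v̄ = (2.51+0.97)/2 = 1.74 → q = 11.3×1.235×1.74 = 24.28 ft³/s
Q = Σ q = 380.6 ft³/s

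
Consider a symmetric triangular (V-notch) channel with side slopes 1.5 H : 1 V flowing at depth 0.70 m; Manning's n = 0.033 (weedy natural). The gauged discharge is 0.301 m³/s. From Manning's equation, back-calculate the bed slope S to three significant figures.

0.000946

A = z·y² = 1.5×0.70² = 0.7350 m²
P = 2y√(1+z²) = 2×0.70×√(1+1.5²) = 2.524 m
R = A/P = 0.7350/2.524 = 0.2912 m
S = (Q·n / (1·A·R^(2/3)))² = (0.301×0.033 / (1×0.7350×0.4394))² = 0.0009462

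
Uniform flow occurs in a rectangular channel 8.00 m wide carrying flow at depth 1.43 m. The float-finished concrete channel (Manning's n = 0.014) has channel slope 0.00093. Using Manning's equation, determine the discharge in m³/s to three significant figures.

25.8 m³/s

A = b·y = 8.00 × 1.43 = 11.44 m²
P = b + 2y = 8.00 + 2×1.43 = 10.86 m
R = A/P = 11.44/10.86 = 1.053 m
Q = (1/n)·A·R^(2/3)·S^(1/2) = (1/0.014) × 11.44 × 1.053^(2/3) × 0.00093^(1/2) = 25.80 m³/s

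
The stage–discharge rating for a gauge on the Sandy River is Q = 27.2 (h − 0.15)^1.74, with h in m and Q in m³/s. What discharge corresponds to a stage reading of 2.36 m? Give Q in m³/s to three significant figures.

Q = 27.2 × (2.36 − 0.15)^1.74 = 27.2 × 2.21^1.74 = 108.1 m³/s

108 m³/s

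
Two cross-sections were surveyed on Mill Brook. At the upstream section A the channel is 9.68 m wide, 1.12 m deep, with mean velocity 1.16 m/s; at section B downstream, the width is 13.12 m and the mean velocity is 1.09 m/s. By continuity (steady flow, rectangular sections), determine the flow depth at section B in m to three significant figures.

Q = A₁V₁ = (9.68×1.12) × 1.16 = 12.58 m³/s
d₂ = Q/(b₂ V₂) = 12.58/(13.12×1.09) = 0.8794 m

0.879 m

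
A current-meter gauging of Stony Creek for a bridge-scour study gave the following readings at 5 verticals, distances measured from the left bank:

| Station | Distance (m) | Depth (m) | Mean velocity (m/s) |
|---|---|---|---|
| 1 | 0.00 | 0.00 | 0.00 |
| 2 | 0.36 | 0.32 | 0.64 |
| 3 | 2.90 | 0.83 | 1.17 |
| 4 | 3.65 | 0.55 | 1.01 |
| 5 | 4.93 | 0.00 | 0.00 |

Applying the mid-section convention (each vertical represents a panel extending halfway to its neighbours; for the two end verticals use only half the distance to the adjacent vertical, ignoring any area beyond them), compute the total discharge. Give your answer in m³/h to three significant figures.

w_2 = (2.90 − 0.00)/2 = 1.45 m; q_2 = 0.64 × 0.32 × 1.45 = 0.2970 m³/s
w_3 = (3.65 − 0.36)/2 = 1.645 m; q_3 = 1.17 × 0.83 × 1.645 = 1.597 m³/s
w_4 = (4.93 − 2.90)/2 = 1.015 m; q_4 = 1.01 × 0.55 × 1.015 = 0.5638 m³/s
Stations 1, 5 contribute zero (depth or velocity is 0).
Q = Σ qᵢ = 2.458 m³/s
= 2.458 × 3600 = 8850 m³/h

8850 m³/h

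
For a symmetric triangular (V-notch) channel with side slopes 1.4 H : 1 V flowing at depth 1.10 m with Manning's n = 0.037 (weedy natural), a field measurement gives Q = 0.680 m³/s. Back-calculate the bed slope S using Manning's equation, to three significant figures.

A = z·y² = 1.4×1.10² = 1.694 m²
P = 2y√(1+z²) = 2×1.10×√(1+1.4²) = 3.785 m
R = A/P = 1.694/3.785 = 0.4476 m
S = (Q·n / (1·A·R^(2/3)))² = (0.680×0.037 / (1×1.694×0.5851))² = 0.0006444

0.000644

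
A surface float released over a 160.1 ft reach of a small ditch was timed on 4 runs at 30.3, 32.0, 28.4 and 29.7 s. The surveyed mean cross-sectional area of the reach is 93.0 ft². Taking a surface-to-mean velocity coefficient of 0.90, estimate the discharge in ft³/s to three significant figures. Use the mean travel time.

445 ft³/s

t̄ = (30.3 + 32.0 + 28.4 + 29.7) / 4 = 30.1 s
v_surface = L / t̄ = 160.1 / 30.1 = 5.319 ft/s
v_mean = 0.90 × 5.319 = 4.787 ft/s
Q = A × v_mean = 93.0 × 4.787 = 445.2 ft³/s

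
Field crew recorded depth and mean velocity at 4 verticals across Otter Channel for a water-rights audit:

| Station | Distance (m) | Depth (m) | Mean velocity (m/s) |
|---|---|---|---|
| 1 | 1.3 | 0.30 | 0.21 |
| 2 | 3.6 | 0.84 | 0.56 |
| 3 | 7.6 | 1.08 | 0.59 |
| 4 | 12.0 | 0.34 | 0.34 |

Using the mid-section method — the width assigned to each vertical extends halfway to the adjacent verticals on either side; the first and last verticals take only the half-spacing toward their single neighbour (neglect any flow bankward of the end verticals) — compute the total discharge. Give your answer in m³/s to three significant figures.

4.48 m³/s

w_1 = (3.6 − 1.3)/2 = 1.15 m; q_1 = 0.21 × 0.30 × 1.15 = 0.07245 m³/s
w_2 = (7.6 − 1.3)/2 = 3.15 m; q_2 = 0.56 × 0.84 × 3.15 = 1.482 m³/s
w_3 = (12.0 − 3.6)/2 = 4.2 m; q_3 = 0.59 × 1.08 × 4.2 = 2.676 m³/s
w_4 = (12.0 − 7.6)/2 = 2.2 m; q_4 = 0.34 × 0.34 × 2.2 = 0.2543 m³/s
Q = Σ qᵢ = 4.485 m³/s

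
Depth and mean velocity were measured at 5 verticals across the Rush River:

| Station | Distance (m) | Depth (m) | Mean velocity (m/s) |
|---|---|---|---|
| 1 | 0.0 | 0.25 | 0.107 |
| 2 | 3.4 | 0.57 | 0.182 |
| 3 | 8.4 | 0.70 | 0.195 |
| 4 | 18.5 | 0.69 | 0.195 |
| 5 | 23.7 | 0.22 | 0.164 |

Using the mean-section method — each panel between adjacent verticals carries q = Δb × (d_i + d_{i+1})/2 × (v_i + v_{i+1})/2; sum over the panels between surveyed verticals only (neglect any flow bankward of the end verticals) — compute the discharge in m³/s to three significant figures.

2.59 m³/s

Panel 1-2: Δb = 3.4 m, d̄ = (0.25+0.57)/2 = 0.41, v̄ = (0.107+0.182)/2 = 0.1445 → q = 3.4×0.41×0.1445 = 0.2014 m³/s
Panel 2-3: Δb = 5 m, d̄ = (0.57+0.70)/2 = 0.635, v̄ = (0.182+0.195)/2 = 0.1885 → q = 5×0.635×0.1885 = 0.5985 m³/s
Panel 3-4: Δb = 10.1 m, d̄ = (0.70+0.69)/2 = 0.695, v̄ = (0.195+0.195)/2 = 0.195 → q = 10.1×0.695×0.195 = 1.369 m³/s
Panel 4-5: Δb = 5.2 m, d̄ = (0.69+0.22)/2 = 0.455, v̄ = (0.195+0.164)/2 = 0.1795 → q = 5.2×0.455×0.1795 = 0.4247 m³/s
Q = Σ q = 2.593 m³/s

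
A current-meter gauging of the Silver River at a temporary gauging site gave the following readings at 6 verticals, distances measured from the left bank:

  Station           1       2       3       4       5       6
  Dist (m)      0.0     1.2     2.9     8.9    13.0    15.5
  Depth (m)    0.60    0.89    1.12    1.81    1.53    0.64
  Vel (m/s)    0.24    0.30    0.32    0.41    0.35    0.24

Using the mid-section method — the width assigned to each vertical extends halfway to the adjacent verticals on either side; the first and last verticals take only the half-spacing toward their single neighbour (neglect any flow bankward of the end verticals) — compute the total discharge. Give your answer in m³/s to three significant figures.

w_1 = (1.2 − 0.0)/2 = 0.6 m; q_1 = 0.24 × 0.60 × 0.6 = 0.08640 m³/s
w_2 = (2.9 − 0.0)/2 = 1.45 m; q_2 = 0.30 × 0.89 × 1.45 = 0.3872 m³/s
w_3 = (8.9 − 1.2)/2 = 3.85 m; q_3 = 0.32 × 1.12 × 3.85 = 1.380 m³/s
w_4 = (13.0 − 2.9)/2 = 5.05 m; q_4 = 0.41 × 1.81 × 5.05 = 3.748 m³/s
w_5 = (15.5 − 8.9)/2 = 3.3 m; q_5 = 0.35 × 1.53 × 3.3 = 1.767 m³/s
w_6 = (15.5 − 13.0)/2 = 1.25 m; q_6 = 0.24 × 0.64 × 1.25 = 0.1920 m³/s
Q = Σ qᵢ = 7.560 m³/s

7.56 m³/s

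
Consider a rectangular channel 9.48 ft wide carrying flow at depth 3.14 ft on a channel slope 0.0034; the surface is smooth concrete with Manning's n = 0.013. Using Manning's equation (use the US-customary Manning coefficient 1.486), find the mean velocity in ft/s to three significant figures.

A = b·y = 9.48 × 3.14 = 29.77 ft²
P = b + 2y = 9.48 + 2×3.14 = 15.76 ft
R = A/P = 29.77/15.76 = 1.889 ft
Q = (1.486/n)·A·R^(2/3)·S^(1/2) = (1.486/0.013) × 29.77 × 1.889^(2/3) × 0.0034^(1/2) = 303.2 ft³/s
V = Q/A = 303.2/29.77 = 10.18 ft/s

10.2 ft/s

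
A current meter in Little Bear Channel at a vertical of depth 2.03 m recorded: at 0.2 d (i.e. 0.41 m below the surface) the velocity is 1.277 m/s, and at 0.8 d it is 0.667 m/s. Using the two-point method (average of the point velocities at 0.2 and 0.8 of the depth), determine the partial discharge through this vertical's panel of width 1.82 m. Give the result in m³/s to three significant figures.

3.59 m³/s

v̄ = (1.277 + 0.667) / 2 = 0.9720 m/s
q = v̄ × d × w = 0.9720 × 2.03 × 1.82 = 3.591 m³/s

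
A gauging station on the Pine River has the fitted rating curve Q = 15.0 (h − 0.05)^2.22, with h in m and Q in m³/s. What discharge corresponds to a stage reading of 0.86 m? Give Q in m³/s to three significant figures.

9.40 m³/s

Q = 15.0 × (0.86 − 0.05)^2.22 = 15.0 × 0.81^2.22 = 9.396 m³/s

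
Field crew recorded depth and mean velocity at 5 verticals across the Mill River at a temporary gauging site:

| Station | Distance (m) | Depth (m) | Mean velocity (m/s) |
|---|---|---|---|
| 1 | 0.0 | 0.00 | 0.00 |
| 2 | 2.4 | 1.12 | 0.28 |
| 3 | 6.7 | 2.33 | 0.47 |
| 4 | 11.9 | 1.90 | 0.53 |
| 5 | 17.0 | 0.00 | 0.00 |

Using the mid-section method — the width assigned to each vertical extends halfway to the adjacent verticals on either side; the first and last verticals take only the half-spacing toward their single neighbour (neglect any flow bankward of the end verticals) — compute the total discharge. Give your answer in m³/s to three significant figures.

11.4 m³/s

w_2 = (6.7 − 0.0)/2 = 3.35 m; q_2 = 0.28 × 1.12 × 3.35 = 1.051 m³/s
w_3 = (11.9 − 2.4)/2 = 4.75 m; q_3 = 0.47 × 2.33 × 4.75 = 5.202 m³/s
w_4 = (17.0 − 6.7)/2 = 5.15 m; q_4 = 0.53 × 1.90 × 5.15 = 5.186 m³/s
Stations 1, 5 contribute zero (depth or velocity is 0).
Q = Σ qᵢ = 11.44 m³/s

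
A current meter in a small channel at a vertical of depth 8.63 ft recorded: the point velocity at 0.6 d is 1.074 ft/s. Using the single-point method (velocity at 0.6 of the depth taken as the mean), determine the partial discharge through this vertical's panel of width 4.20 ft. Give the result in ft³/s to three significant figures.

38.9 ft³/s

v̄ = v₀.₆ = 1.074 ft/s
q = v̄ × d × w = 1.074 × 8.63 × 4.20 = 38.93 ft³/s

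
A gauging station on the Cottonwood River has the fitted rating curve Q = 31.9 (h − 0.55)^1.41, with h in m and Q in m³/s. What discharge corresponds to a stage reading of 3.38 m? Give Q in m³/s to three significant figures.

Q = 31.9 × (3.38 − 0.55)^1.41 = 31.9 × 2.83^1.41 = 138.3 m³/s

138 m³/s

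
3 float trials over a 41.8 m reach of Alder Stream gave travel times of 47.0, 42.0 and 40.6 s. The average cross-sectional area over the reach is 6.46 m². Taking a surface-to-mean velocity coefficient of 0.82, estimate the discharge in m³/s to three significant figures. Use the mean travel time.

5.13 m³/s

t̄ = (47.0 + 42.0 + 40.6) / 3 = 43.2 s
v_surface = L / t̄ = 41.8 / 43.2 = 0.9676 m/s
v_mean = 0.82 × 0.9676 = 0.7934 m/s
Q = A × v_mean = 6.46 × 0.7934 = 5.126 m³/s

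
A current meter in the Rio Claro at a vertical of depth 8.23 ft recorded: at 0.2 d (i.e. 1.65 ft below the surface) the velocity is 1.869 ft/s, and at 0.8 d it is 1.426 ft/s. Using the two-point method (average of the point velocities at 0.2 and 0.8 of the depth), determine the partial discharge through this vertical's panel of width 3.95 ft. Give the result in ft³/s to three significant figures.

v̄ = (1.869 + 1.426) / 2 = 1.648 ft/s
q = v̄ × d × w = 1.648 × 8.23 × 3.95 = 53.56 ft³/s

53.6 ft³/s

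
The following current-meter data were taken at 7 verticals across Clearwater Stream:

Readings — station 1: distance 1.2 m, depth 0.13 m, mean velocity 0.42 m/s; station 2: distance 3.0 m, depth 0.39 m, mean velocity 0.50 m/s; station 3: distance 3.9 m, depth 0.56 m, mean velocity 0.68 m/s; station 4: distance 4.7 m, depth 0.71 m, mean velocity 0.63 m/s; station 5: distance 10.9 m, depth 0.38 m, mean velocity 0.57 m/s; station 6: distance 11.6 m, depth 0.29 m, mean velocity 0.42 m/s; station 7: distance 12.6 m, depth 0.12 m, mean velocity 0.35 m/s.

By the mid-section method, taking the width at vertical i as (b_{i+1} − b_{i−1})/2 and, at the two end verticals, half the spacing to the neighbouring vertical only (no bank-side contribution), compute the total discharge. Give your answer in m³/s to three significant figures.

w_1 = (3.0 − 1.2)/2 = 0.9 m; q_1 = 0.42 × 0.13 × 0.9 = 0.04914 m³/s
w_2 = (3.9 − 1.2)/2 = 1.35 m; q_2 = 0.50 × 0.39 × 1.35 = 0.2633 m³/s
w_3 = (4.7 − 3.0)/2 = 0.85 m; q_3 = 0.68 × 0.56 × 0.85 = 0.3237 m³/s
w_4 = (10.9 − 3.9)/2 = 3.5 m; q_4 = 0.63 × 0.71 × 3.5 = 1.566 m³/s
w_5 = (11.6 − 4.7)/2 = 3.45 m; q_5 = 0.57 × 0.38 × 3.45 = 0.7473 m³/s
w_6 = (12.6 − 10.9)/2 = 0.85 m; q_6 = 0.42 × 0.29 × 0.85 = 0.1035 m³/s
w_7 = (12.6 − 11.6)/2 = 0.5 m; q_7 = 0.35 × 0.12 × 0.5 = 0.02100 m³/s
Q = Σ qᵢ = 3.073 m³/s

3.07 m³/s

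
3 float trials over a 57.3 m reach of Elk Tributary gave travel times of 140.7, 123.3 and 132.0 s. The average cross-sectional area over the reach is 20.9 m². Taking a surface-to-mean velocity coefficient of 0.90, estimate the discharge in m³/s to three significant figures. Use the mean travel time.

8.17 m³/s

t̄ = (140.7 + 123.3 + 132.0) / 3 = 132 s
v_surface = L / t̄ = 57.3 / 132 = 0.4341 m/s
v_mean = 0.90 × 0.4341 = 0.3907 m/s
Q = A × v_mean = 20.9 × 0.3907 = 8.165 m³/s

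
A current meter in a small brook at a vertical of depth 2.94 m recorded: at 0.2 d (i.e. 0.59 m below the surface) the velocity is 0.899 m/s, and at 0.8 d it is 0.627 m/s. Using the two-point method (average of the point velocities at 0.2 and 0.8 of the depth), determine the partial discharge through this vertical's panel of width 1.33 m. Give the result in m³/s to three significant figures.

v̄ = (0.899 + 0.627) / 2 = 0.7630 m/s
q = v̄ × d × w = 0.7630 × 2.94 × 1.33 = 2.983 m³/s

2.98 m³/s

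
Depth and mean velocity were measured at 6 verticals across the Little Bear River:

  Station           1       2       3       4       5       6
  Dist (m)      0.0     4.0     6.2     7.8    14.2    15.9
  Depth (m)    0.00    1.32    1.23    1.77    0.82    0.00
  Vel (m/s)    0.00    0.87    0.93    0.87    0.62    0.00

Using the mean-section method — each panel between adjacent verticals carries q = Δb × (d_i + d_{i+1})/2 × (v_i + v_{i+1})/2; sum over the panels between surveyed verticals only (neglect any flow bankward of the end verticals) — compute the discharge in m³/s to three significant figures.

Panel 1-2: Δb = 4 m, d̄ = (0.00+1.32)/2 = 0.66, v̄ = (0.00+0.87)/2 = 0.435 → q = 4×0.66×0.435 = 1.148 m³/s
Panel 2-3: Δb = 2.2 m, d̄ = (1.32+1.23)/2 = 1.275, v̄ = (0.87+0.93)/2 = 0.9 → q = 2.2×1.275×0.9 = 2.525 m³/s
Panel 3-4: Δb = 1.6 m, d̄ = (1.23+1.77)/2 = 1.5, v̄ = (0.93+0.87)/2 = 0.9 → q = 1.6×1.5×0.9 = 2.160 m³/s
Panel 4-5: Δb = 6.4 m, d̄ = (1.77+0.82)/2 = 1.295, v̄ = (0.87+0.62)/2 = 0.745 → q = 6.4×1.295×0.745 = 6.175 m³/s
Panel 5-6: Δb = 1.7 m, d̄ = (0.82+0.00)/2 = 0.41, v̄ = (0.62+0.00)/2 = 0.31 → q = 1.7×0.41×0.31 = 0.2161 m³/s
Q = Σ q = 12.22 m³/s

12.2 m³/s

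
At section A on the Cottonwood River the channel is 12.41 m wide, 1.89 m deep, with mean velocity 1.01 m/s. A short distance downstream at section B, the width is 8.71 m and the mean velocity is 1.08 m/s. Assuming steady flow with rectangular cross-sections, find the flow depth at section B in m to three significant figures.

2.52 m

Q = A₁V₁ = (12.41×1.89) × 1.01 = 23.69 m³/s
d₂ = Q/(b₂ V₂) = 23.69/(8.71×1.08) = 2.518 m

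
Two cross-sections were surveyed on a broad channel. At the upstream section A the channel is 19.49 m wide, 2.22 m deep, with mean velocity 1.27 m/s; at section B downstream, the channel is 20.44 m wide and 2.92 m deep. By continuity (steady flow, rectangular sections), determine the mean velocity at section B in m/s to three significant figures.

0.921 m/s

Q = A₁V₁ = (19.49×2.22) × 1.27 = 54.95 m³/s
A₂ = 20.44 × 2.92 = 59.68 m²
V₂ = Q/A₂ = 54.95/59.68 = 0.9207 m/s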